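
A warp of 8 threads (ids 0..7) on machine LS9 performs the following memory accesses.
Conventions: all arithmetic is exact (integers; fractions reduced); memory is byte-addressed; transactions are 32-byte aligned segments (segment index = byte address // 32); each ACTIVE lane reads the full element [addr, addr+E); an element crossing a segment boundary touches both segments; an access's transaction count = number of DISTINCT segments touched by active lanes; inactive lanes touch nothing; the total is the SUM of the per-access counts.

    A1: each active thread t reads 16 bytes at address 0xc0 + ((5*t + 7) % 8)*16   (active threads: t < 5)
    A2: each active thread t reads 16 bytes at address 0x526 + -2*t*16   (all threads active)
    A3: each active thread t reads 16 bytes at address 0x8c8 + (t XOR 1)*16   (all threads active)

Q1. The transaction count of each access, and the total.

A1: 4 transactions
A2: 8 transactions
A3: 5 transactions

Answer: 4,8,5; total 17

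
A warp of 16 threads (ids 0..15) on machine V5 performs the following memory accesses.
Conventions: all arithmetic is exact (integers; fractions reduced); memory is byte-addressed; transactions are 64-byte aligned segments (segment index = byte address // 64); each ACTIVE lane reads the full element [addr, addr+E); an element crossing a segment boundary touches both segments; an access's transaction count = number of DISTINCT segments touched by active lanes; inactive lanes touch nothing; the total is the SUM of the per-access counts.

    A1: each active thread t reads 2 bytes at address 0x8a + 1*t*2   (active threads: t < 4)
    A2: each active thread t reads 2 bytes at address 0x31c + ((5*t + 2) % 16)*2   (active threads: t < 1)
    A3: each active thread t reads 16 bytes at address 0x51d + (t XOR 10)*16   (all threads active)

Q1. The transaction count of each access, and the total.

A1: 1 transaction
A2: 1 transaction
A3: 5 transactions

Answer: 1,1,5; total 7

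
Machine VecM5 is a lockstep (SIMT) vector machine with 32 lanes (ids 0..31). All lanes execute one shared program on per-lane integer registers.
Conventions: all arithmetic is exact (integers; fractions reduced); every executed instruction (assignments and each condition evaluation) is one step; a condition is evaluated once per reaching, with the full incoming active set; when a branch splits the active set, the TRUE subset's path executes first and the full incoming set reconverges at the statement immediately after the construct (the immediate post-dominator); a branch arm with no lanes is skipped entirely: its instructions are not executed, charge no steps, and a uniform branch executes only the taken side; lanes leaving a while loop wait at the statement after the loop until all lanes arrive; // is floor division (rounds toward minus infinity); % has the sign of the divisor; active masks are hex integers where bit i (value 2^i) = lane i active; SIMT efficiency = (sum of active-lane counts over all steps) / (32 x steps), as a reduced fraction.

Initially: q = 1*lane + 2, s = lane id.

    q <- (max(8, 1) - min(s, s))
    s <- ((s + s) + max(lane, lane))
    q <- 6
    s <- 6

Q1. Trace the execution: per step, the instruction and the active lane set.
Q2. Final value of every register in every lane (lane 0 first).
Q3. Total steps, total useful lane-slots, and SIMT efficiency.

step 0: q <- (max(8, 1) - min(s, s)) 0xffffffff
step 1: s <- ((s + s) + max(lane, lane)) 0xffffffff
step 2: q <- 6                       0xffffffff
step 3: s <- 6                       0xffffffff

Answer: 4 steps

q: 6,6,6,6,6,6,6,6,6,6,6,6,6,6,6,6,6,6,6,6,6,6,6,6,6,6,6,6,6,6,6,6
s: 6,6,6,6,6,6,6,6,6,6,6,6,6,6,6,6,6,6,6,6,6,6,6,6,6,6,6,6,6,6,6,6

steps = 4; useful = 128; efficiency = 128/128 = 1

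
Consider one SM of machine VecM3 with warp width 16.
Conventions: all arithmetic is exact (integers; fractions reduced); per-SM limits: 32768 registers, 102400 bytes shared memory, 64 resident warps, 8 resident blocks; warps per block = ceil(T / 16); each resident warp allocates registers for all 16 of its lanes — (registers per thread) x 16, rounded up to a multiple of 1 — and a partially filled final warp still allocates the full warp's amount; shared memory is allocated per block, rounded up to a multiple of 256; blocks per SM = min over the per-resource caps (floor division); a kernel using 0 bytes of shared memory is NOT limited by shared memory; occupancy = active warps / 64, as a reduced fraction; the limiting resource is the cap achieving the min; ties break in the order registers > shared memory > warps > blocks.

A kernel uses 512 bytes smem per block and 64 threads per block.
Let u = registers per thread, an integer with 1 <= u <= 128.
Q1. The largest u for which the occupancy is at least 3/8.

Answer: u = 85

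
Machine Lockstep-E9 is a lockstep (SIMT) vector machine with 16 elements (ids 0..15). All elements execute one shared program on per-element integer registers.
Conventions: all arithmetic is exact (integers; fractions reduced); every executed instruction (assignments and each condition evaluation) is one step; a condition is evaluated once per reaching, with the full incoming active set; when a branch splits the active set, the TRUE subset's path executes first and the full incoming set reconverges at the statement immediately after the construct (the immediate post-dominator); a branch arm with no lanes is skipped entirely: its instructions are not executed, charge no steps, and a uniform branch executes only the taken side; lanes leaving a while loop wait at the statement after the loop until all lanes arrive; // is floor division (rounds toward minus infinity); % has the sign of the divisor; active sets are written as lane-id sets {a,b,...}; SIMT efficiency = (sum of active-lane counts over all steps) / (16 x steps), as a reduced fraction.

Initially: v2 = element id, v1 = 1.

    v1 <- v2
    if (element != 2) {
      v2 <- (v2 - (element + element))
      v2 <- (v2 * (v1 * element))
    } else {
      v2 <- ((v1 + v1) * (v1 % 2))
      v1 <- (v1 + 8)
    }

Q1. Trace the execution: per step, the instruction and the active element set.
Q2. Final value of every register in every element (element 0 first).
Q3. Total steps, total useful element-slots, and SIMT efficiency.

step 0: v1 <- v2                     {0,1,2,3,4,5,6,7,8,9,10,11,12,13,14,15}
step 1: eval (element != 2)          {0,1,2,3,4,5,6,7,8,9,10,11,12,13,14,15}
step 2: v2 <- (v2 - (element + element)) {0,1,3,4,5,6,7,8,9,10,11,12,13,14,15}
step 3: v2 <- (v2 * (v1 * element))  {0,1,3,4,5,6,7,8,9,10,11,12,13,14,15}
step 4: v2 <- ((v1 + v1) * (v1 % 2)) {2}
step 5: v1 <- (v1 + 8)               {2}

Answer: 6 steps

v2: 0,-1,0,-27,-64,-125,-216,-343,-512,-729,-1000,-1331,-1728,-2197,-2744,-3375
v1: 0,1,10,3,4,5,6,7,8,9,10,11,12,13,14,15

steps = 6; useful = 64; efficiency = 64/96 = 2/3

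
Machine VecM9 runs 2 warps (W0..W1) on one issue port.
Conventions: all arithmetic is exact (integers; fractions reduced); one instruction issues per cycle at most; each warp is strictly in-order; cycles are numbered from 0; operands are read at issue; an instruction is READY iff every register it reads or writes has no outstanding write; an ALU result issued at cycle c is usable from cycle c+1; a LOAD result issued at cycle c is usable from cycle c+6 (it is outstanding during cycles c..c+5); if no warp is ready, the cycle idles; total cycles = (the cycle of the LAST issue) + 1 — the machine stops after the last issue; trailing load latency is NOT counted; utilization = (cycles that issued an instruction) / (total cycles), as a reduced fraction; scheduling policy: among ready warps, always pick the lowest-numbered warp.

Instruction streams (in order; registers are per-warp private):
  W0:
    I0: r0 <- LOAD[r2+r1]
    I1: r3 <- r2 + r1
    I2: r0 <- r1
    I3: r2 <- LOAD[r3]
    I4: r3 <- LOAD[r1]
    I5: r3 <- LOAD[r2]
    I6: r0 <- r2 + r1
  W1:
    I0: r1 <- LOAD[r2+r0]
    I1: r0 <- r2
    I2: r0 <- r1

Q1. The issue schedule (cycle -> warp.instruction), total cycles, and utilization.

cycle 0: W0.I0
cycle 1: W0.I1
cycle 2: W1.I0
cycle 3: W1.I1
cycle 4: idle
cycle 5: idle
cycle 6: W0.I2
cycle 7: W0.I3
cycle 8: W0.I4
cycle 9: W1.I2
cycle 10: idle
cycle 11: idle
cycle 12: idle
cycle 13: idle
cycle 14: W0.I5
cycle 15: W0.I6

Answer: 16 cycles, utilization 5/8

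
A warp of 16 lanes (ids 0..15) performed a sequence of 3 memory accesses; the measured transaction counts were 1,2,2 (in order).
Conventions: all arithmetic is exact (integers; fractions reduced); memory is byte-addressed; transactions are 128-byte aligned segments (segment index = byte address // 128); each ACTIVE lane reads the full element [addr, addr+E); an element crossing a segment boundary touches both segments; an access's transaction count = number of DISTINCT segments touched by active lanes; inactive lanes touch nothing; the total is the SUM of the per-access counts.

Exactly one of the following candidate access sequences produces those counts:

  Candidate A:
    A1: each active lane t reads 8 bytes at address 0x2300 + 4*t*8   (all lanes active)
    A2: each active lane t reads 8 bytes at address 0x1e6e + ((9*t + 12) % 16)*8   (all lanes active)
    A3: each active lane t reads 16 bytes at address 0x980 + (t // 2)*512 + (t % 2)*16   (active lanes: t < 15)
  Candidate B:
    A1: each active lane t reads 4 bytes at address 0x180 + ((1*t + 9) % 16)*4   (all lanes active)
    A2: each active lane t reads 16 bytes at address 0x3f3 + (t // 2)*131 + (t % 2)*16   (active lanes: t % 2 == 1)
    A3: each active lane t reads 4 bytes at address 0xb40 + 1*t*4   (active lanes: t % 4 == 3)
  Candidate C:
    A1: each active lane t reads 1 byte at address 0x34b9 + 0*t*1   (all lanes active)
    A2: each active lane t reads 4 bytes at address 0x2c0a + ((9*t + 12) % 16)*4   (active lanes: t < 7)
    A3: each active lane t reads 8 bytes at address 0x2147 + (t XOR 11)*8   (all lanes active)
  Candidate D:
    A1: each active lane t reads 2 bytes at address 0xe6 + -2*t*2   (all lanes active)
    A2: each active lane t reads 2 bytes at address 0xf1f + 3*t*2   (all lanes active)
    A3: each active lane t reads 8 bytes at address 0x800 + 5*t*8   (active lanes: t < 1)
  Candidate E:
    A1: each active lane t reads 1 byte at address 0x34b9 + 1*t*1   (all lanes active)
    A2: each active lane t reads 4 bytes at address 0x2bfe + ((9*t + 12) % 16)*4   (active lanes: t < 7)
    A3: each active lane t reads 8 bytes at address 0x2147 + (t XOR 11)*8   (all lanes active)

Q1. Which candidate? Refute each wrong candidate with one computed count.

A: A1 gives 4 transactions, not 1
B: A2 gives 8 transactions, not 2
C: A2 gives 1 transaction, not 2
D: A2 gives 1 transaction, not 2
E: all counts match (1,2,2)

Answer: E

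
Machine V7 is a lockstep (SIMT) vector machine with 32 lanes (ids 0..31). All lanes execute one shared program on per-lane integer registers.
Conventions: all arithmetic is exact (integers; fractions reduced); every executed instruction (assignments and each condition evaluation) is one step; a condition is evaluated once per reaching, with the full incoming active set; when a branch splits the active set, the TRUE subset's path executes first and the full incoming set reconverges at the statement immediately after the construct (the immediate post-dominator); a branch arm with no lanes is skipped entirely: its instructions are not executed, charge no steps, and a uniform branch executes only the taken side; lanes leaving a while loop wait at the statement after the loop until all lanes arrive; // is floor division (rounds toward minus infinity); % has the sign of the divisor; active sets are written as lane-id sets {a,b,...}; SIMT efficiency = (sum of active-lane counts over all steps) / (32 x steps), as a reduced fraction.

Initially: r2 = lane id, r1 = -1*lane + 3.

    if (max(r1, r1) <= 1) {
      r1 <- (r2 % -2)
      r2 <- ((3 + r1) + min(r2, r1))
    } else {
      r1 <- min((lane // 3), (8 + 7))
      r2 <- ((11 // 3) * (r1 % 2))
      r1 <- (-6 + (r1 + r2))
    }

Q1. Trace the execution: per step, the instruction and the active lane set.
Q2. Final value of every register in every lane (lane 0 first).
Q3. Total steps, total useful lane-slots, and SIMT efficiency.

step 0: eval (max(r1, r1) <= 1)      {0,1,2,3,4,5,6,7,8,9,10,11,12,13,14,15,16,17,18,19,20,21,22,23,24,25,26,27,28,29,30,31}
step 1: r1 <- (r2 % -2)              {2,3,4,5,6,7,8,9,10,11,12,13,14,15,16,17,18,19,20,21,22,23,24,25,26,27,28,29,30,31}
step 2: r2 <- ((3 + r1) + min(r2, r1)) {2,3,4,5,6,7,8,9,10,11,12,13,14,15,16,17,18,19,20,21,22,23,24,25,26,27,28,29,30,31}
step 3: r1 <- min((lane // 3), (8 + 7)) {0,1}
step 4: r2 <- ((11 // 3) * (r1 % 2)) {0,1}
step 5: r1 <- (-6 + (r1 + r2))       {0,1}

Answer: 6 steps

r2: 0,0,3,1,3,1,3,1,3,1,3,1,3,1,3,1,3,1,3,1,3,1,3,1,3,1,3,1,3,1,3,1
r1: -6,-6,0,-1,0,-1,0,-1,0,-1,0,-1,0,-1,0,-1,0,-1,0,-1,0,-1,0,-1,0,-1,0,-1,0,-1,0,-1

steps = 6; useful = 98; efficiency = 98/192 = 49/96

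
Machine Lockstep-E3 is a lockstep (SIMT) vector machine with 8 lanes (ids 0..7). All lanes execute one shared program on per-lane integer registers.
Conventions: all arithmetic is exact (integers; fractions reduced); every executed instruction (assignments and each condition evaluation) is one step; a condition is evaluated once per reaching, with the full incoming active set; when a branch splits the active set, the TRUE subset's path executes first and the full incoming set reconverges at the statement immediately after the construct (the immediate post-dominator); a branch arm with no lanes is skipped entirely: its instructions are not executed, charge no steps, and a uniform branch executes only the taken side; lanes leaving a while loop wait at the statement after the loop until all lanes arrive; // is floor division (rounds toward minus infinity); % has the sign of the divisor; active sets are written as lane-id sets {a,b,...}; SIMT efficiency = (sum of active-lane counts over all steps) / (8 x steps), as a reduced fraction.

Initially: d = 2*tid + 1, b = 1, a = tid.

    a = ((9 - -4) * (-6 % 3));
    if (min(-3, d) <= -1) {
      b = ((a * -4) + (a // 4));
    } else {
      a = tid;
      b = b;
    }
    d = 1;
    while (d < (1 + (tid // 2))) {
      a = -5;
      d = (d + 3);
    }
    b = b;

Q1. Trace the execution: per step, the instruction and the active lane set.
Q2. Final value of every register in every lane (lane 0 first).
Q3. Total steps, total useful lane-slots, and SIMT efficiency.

step 0: a <- ((9 - -4) * (-6 % 3))   {0,1,2,3,4,5,6,7}
step 1: eval (min(-3, d) <= -1)      {0,1,2,3,4,5,6,7}
step 2: b <- ((a * -4) + (a // 4))   {0,1,2,3,4,5,6,7}
step 3: d <- 1                       {0,1,2,3,4,5,6,7}
step 4: eval (d < (1 + (tid // 2)))  {0,1,2,3,4,5,6,7}
step 5: a <- -5                      {2,3,4,5,6,7}
step 6: d <- (d + 3)                 {2,3,4,5,6,7}
step 7: eval (d < (1 + (tid // 2)))  {2,3,4,5,6,7}
step 8: b <- b                       {0,1,2,3,4,5,6,7}

Answer: 9 steps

d: 1,1,4,4,4,4,4,4
b: 0,0,0,0,0,0,0,0
a: 0,0,-5,-5,-5,-5,-5,-5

steps = 9; useful = 66; efficiency = 66/72 = 11/12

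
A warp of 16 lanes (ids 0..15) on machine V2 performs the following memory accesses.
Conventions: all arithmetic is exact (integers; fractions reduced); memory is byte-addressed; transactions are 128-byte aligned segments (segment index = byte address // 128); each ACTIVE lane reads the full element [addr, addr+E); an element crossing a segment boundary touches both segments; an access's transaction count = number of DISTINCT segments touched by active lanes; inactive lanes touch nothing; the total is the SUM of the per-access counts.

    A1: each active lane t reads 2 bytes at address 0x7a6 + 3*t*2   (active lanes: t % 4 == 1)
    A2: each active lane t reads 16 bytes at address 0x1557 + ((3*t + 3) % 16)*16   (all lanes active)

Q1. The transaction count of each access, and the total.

A1: 1 transaction
A2: 3 transactions

Answer: 1,3; total 4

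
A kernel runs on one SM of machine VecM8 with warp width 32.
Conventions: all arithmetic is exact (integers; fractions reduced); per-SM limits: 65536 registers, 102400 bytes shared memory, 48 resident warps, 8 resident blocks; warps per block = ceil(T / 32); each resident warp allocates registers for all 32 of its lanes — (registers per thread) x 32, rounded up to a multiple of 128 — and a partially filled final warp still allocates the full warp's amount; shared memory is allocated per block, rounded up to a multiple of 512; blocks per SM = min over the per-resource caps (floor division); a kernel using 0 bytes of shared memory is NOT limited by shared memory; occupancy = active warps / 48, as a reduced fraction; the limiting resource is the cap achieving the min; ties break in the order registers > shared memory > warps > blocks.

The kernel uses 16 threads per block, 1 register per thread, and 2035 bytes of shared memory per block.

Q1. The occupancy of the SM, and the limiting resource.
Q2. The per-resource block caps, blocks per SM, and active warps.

Answer: occupancy 1/6, limited by blocks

registers: 512 blocks
shared memory: 50 blocks
warps: 48 blocks
blocks: 8 blocks

Answer: 8 blocks, 8 active warps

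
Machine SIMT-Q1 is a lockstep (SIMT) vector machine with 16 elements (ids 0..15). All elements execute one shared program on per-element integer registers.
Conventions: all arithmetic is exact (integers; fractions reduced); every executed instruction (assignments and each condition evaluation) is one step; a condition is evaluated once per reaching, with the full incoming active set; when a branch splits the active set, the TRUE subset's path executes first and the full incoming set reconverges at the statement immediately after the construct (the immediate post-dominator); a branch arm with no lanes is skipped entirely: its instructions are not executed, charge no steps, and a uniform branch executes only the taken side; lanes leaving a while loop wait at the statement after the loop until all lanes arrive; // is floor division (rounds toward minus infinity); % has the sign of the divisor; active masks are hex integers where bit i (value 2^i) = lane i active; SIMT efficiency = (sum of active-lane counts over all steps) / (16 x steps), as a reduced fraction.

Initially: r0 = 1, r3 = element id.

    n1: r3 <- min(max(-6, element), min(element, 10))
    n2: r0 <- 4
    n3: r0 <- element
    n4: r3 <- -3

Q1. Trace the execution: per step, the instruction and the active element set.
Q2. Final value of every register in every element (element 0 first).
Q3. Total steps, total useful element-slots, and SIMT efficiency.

step 0: r3 <- min(max(-6, element), min(element, 10)) 0xffff
step 1: r0 <- 4                      0xffff
step 2: r0 <- element                0xffff
step 3: r3 <- -3                     0xffff

Answer: 4 steps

r0: 0,1,2,3,4,5,6,7,8,9,10,11,12,13,14,15
r3: -3,-3,-3,-3,-3,-3,-3,-3,-3,-3,-3,-3,-3,-3,-3,-3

steps = 4; useful = 64; efficiency = 64/64 = 1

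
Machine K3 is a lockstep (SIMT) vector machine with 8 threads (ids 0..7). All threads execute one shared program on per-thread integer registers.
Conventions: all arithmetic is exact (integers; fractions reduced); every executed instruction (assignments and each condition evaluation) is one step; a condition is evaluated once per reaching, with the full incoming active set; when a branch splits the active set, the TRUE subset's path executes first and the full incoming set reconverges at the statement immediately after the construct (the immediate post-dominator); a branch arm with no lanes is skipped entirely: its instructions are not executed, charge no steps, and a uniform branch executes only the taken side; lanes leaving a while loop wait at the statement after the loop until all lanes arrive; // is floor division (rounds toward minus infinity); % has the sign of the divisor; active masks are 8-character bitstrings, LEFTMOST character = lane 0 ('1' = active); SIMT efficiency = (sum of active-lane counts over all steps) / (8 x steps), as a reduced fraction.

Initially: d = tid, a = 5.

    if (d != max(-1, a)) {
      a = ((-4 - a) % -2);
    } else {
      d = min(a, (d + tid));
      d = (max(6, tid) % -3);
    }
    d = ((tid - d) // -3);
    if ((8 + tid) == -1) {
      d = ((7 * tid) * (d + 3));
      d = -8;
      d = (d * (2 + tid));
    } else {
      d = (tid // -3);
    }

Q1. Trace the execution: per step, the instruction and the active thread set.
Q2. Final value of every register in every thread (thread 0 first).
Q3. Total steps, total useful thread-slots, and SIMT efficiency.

step 0: eval (d != max(-1, a))       11111111
step 1: a <- ((-4 - a) % -2)         11111011
step 2: d <- min(a, (d + tid))       00000100
step 3: d <- (max(6, tid) % -3)      00000100
step 4: d <- ((tid - d) // -3)       11111111
step 5: eval ((8 + tid) == -1)       11111111
step 6: d <- (tid // -3)             11111111

Answer: 7 steps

d: 0,-1,-1,-1,-2,-2,-2,-3
a: -1,-1,-1,-1,-1,5,-1,-1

steps = 7; useful = 41; efficiency = 41/56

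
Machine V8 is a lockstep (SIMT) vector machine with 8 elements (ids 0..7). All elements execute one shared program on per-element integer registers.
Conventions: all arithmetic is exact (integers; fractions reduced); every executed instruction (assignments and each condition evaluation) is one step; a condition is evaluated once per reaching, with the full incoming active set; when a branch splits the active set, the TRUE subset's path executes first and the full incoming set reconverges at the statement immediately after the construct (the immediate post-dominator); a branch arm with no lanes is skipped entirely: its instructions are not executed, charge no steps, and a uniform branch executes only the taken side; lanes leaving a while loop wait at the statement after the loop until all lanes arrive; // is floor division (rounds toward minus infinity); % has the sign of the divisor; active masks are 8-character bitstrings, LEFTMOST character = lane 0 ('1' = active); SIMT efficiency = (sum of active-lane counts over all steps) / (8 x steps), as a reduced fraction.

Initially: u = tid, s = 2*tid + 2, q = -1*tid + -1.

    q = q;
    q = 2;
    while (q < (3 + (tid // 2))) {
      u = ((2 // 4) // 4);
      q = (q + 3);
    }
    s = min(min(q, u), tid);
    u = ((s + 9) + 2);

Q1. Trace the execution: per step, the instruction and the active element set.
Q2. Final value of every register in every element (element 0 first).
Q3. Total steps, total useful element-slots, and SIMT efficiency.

step 0: q <- q                       11111111
step 1: q <- 2                       11111111
step 2: eval (q < (3 + (tid // 2)))  11111111
step 3: u <- ((2 // 4) // 4)         11111111
step 4: q <- (q + 3)                 11111111
step 5: eval (q < (3 + (tid // 2)))  11111111
step 6: u <- ((2 // 4) // 4)         00000011
step 7: q <- (q + 3)                 00000011
step 8: eval (q < (3 + (tid // 2)))  00000011
step 9: s <- min(min(q, u), tid)     11111111
step 10: u <- ((s + 9) + 2)           11111111

Answer: 11 steps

u: 11,11,11,11,11,11,11,11
s: 0,0,0,0,0,0,0,0
q: 5,5,5,5,5,5,8,8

steps = 11; useful = 70; efficiency = 70/88 = 35/44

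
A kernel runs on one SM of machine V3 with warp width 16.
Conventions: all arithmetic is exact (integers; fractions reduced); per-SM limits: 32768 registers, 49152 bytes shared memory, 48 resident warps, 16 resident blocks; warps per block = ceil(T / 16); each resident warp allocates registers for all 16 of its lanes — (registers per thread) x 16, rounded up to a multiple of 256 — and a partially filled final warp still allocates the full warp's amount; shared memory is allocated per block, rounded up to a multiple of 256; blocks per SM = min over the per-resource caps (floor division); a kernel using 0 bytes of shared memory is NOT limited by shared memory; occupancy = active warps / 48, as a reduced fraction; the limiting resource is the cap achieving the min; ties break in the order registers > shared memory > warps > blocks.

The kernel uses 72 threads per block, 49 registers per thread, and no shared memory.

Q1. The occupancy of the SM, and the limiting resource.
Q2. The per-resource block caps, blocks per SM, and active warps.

Answer: occupancy 5/8, limited by registers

registers: 6 blocks
shared memory: no limit (kernel uses none)
warps: 9 blocks
blocks: 16 blocks

Answer: 6 blocks, 30 active warps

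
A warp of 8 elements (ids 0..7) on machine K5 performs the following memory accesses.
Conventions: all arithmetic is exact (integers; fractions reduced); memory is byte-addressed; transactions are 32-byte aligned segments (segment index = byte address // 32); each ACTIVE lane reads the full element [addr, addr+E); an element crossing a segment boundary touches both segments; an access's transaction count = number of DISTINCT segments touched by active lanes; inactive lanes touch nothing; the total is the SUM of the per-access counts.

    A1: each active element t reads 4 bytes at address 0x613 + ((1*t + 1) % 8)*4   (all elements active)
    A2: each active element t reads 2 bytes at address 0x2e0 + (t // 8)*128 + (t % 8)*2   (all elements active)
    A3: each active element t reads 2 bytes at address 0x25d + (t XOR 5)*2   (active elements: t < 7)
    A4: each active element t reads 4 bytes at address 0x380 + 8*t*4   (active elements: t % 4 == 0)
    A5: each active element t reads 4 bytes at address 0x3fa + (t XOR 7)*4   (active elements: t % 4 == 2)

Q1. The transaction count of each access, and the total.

A1: 2 transactions
A2: 1 transaction
A3: 2 transactions
A4: 2 transactions
A5: 2 transactions

Answer: 2,1,2,2,2; total 9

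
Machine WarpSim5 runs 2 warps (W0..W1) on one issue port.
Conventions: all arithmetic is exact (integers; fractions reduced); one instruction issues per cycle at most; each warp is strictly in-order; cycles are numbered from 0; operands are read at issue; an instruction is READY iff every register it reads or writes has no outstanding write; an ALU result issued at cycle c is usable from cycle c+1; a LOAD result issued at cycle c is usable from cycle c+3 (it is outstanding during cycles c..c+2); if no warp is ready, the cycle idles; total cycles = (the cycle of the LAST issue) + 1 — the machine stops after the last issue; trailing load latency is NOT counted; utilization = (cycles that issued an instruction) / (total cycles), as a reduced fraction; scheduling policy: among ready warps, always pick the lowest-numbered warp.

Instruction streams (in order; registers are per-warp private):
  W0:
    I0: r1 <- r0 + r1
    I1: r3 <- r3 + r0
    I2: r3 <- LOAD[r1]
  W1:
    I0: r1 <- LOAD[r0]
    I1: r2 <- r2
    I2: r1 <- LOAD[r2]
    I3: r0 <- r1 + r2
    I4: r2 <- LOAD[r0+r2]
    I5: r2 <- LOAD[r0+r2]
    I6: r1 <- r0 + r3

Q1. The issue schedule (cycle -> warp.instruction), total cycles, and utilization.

cycle 0: W0.I0
cycle 1: W0.I1
cycle 2: W0.I2
cycle 3: W1.I0
cycle 4: W1.I1
cycle 5: idle
cycle 6: W1.I2
cycle 7: idle
cycle 8: idle
cycle 9: W1.I3
cycle 10: W1.I4
cycle 11: idle
cycle 12: idle
cycle 13: W1.I5
cycle 14: W1.I6

Answer: 15 cycles, utilization 2/3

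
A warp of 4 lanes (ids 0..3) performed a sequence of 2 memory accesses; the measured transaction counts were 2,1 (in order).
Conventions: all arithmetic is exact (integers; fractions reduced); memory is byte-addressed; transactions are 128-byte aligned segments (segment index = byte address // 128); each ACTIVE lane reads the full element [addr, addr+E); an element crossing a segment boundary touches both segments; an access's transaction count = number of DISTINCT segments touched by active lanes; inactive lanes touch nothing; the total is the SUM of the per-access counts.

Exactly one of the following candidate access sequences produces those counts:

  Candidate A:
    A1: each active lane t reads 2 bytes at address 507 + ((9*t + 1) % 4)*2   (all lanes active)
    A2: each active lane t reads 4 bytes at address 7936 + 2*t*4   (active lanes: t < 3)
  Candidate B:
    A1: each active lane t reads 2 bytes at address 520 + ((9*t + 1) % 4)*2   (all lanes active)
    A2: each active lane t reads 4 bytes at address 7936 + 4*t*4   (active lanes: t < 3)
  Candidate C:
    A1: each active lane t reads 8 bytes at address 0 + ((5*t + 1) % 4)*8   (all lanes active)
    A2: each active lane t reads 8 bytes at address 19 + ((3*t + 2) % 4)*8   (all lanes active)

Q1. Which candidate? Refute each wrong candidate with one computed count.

B: A1 gives 1 transaction, not 2
C: A1 gives 1 transaction, not 2
A: all counts match (2,1)

Answer: A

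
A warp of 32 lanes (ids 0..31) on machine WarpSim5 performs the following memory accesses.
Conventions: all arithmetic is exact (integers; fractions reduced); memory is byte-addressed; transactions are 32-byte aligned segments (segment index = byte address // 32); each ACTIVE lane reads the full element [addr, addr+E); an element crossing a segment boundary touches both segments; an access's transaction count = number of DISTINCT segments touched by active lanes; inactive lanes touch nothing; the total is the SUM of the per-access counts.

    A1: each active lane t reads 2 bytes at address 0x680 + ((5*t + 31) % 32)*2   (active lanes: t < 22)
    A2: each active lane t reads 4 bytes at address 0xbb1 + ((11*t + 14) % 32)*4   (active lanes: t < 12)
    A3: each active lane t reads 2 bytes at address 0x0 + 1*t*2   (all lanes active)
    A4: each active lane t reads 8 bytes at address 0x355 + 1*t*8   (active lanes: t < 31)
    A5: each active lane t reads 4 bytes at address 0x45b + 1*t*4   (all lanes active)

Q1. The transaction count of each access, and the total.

A1: 2 transactions
A2: 4 transactions
A3: 2 transactions
A4: 9 transactions
A5: 5 transactions

Answer: 2,4,2,9,5; total 22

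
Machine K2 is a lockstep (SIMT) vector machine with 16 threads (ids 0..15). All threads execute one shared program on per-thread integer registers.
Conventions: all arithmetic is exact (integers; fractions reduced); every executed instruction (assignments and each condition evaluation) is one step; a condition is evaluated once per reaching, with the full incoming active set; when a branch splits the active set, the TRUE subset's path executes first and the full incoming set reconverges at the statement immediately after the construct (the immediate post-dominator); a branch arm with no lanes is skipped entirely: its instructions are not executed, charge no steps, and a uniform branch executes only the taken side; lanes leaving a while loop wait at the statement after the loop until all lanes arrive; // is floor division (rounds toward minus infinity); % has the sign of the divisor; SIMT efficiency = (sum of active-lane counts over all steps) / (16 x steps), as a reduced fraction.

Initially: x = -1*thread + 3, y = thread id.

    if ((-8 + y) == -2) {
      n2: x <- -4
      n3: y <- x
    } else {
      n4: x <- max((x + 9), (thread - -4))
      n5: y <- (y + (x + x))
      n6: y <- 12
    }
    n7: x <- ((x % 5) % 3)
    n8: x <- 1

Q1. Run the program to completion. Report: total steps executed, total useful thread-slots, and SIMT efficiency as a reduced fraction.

Answer: 8 steps, 95 useful, 95/128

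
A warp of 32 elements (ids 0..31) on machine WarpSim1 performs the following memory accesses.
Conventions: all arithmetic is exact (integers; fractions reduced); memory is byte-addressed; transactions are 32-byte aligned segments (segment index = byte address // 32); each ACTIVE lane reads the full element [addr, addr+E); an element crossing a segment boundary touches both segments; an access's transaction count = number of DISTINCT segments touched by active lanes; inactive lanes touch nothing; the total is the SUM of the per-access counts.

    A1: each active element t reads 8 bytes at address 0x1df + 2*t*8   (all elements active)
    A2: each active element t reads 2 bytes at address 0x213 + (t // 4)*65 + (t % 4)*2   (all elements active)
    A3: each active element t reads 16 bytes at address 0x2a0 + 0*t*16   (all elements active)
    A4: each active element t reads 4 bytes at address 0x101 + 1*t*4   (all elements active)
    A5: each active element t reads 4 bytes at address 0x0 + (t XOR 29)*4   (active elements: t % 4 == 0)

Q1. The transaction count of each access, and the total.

A1: 17 transactions
A2: 10 transactions
A3: 1 transaction
A4: 5 transactions
A5: 4 transactions

Answer: 17,10,1,5,4; total 37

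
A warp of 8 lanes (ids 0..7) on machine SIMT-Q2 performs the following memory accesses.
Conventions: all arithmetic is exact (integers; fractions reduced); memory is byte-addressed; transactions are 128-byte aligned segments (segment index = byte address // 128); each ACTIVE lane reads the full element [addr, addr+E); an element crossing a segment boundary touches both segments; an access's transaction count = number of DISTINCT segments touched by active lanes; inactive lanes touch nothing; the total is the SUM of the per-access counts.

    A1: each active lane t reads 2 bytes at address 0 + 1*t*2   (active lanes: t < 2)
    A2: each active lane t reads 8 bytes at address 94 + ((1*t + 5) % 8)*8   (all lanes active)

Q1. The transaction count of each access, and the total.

A1: 1 transaction
A2: 2 transactions

Answer: 1,2; total 3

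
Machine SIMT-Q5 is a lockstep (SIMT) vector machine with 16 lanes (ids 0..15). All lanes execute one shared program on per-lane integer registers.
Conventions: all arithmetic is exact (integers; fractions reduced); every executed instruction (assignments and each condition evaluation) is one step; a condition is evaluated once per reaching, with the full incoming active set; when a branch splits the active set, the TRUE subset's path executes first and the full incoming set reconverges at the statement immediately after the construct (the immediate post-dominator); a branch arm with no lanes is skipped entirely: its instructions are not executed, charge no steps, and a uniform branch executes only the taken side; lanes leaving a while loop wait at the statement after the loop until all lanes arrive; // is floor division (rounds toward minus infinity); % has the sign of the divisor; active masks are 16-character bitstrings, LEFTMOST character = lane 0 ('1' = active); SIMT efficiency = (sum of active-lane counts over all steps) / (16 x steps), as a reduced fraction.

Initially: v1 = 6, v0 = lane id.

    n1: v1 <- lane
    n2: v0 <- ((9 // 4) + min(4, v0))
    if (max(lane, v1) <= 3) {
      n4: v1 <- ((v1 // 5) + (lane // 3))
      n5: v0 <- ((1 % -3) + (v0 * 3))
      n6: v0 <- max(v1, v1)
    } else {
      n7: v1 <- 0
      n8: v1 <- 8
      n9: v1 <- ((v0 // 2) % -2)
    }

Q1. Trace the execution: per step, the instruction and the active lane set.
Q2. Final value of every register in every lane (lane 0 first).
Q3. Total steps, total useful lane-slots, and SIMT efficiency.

step 0: v1 <- lane                   1111111111111111
step 1: v0 <- ((9 // 4) + min(4, v0)) 1111111111111111
step 2: eval (max(lane, v1) <= 3)    1111111111111111
step 3: v1 <- ((v1 // 5) + (lane // 3)) 1111000000000000
step 4: v0 <- ((1 % -3) + (v0 * 3))  1111000000000000
step 5: v0 <- max(v1, v1)            1111000000000000
step 6: v1 <- 0                      0000111111111111
step 7: v1 <- 8                      0000111111111111
step 8: v1 <- ((v0 // 2) % -2)       0000111111111111

Answer: 9 steps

v1: 0,0,0,1,-1,-1,-1,-1,-1,-1,-1,-1,-1,-1,-1,-1
v0: 0,0,0,1,6,6,6,6,6,6,6,6,6,6,6,6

steps = 9; useful = 96; efficiency = 96/144 = 2/3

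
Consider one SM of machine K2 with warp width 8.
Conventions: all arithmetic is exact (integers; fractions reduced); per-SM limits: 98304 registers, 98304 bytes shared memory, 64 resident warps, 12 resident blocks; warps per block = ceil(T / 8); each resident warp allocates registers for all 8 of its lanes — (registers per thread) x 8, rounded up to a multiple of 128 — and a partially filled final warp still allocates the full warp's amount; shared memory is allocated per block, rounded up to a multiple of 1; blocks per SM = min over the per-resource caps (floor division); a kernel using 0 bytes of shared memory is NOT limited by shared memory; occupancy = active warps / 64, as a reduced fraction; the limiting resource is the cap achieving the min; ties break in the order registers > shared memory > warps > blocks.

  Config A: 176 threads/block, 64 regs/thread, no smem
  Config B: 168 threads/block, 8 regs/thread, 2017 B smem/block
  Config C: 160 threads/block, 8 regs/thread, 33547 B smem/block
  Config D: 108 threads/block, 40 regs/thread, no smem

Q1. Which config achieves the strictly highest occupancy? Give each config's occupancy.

occupancies: A 11/16, B 63/64, C 5/8, D 7/8

Answer: B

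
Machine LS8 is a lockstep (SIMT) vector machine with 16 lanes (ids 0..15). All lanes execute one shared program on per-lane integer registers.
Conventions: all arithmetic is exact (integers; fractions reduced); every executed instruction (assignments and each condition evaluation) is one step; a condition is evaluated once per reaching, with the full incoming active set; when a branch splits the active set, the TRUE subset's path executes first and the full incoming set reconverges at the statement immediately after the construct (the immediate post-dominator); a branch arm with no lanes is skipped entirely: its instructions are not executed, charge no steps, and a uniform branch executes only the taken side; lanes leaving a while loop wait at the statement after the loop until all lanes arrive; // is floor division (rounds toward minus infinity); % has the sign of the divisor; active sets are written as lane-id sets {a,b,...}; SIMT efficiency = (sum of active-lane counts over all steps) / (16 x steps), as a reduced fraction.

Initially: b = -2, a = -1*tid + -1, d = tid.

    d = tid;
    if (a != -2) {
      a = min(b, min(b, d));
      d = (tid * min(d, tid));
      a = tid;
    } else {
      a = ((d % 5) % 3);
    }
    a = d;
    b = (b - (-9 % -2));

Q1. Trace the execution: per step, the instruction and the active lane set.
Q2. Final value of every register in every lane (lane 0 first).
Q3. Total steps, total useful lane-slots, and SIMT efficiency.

step 0: d <- tid                     {0,1,2,3,4,5,6,7,8,9,10,11,12,13,14,15}
step 1: eval (a != -2)               {0,1,2,3,4,5,6,7,8,9,10,11,12,13,14,15}
step 2: a <- min(b, min(b, d))       {0,2,3,4,5,6,7,8,9,10,11,12,13,14,15}
step 3: d <- (tid * min(d, tid))     {0,2,3,4,5,6,7,8,9,10,11,12,13,14,15}
step 4: a <- tid                     {0,2,3,4,5,6,7,8,9,10,11,12,13,14,15}
step 5: a <- ((d % 5) % 3)           {1}
step 6: a <- d                       {0,1,2,3,4,5,6,7,8,9,10,11,12,13,14,15}
step 7: b <- (b - (-9 % -2))         {0,1,2,3,4,5,6,7,8,9,10,11,12,13,14,15}

Answer: 8 steps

b: -1,-1,-1,-1,-1,-1,-1,-1,-1,-1,-1,-1,-1,-1,-1,-1
a: 0,1,4,9,16,25,36,49,64,81,100,121,144,169,196,225
d: 0,1,4,9,16,25,36,49,64,81,100,121,144,169,196,225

steps = 8; useful = 110; efficiency = 110/128 = 55/64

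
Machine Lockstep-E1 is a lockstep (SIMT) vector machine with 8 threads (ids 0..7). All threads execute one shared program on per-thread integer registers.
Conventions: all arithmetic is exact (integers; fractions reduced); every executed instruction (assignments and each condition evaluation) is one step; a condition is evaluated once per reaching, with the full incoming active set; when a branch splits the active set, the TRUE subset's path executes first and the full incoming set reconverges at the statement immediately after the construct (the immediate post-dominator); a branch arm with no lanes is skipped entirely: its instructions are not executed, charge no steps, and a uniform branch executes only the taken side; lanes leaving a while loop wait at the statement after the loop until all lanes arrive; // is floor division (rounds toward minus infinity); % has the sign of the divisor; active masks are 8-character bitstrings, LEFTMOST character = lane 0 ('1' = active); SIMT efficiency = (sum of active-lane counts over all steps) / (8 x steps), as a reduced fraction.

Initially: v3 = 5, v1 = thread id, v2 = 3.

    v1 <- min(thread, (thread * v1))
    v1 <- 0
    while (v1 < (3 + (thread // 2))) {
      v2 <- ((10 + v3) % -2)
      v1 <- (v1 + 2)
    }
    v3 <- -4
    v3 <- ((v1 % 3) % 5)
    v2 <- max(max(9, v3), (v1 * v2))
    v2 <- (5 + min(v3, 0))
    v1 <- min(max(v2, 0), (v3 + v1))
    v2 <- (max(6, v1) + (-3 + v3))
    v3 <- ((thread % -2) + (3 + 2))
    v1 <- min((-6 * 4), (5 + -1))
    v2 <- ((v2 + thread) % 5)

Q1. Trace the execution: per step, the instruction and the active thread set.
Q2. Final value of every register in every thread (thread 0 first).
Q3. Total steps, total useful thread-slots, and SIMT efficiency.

step 0: v1 <- min(thread, (thread * v1)) 11111111
step 1: v1 <- 0                      11111111
step 2: eval (v1 < (3 + (thread // 2))) 11111111
step 3: v2 <- ((10 + v3) % -2)       11111111
step 4: v1 <- (v1 + 2)               11111111
step 5: eval (v1 < (3 + (thread // 2))) 11111111
step 6: v2 <- ((10 + v3) % -2)       11111111
step 7: v1 <- (v1 + 2)               11111111
step 8: eval (v1 < (3 + (thread // 2))) 11111111
step 9: v2 <- ((10 + v3) % -2)       00001111
step 10: v1 <- (v1 + 2)               00001111
step 11: eval (v1 < (3 + (thread // 2))) 00001111
step 12: v3 <- -4                     11111111
step 13: v3 <- ((v1 % 3) % 5)         11111111
step 14: v2 <- max(max(9, v3), (v1 * v2)) 11111111
step 15: v2 <- (5 + min(v3, 0))       11111111
step 16: v1 <- min(max(v2, 0), (v3 + v1)) 11111111
step 17: v2 <- (max(6, v1) + (-3 + v3)) 11111111
step 18: v3 <- ((thread % -2) + (3 + 2)) 11111111
step 19: v1 <- min((-6 * 4), (5 + -1)) 11111111
step 20: v2 <- ((v2 + thread) % 5)    11111111

Answer: 21 steps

v3: 5,4,5,4,5,4,5,4
v1: -24,-24,-24,-24,-24,-24,-24,-24
v2: 4,0,1,2,2,3,4,0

steps = 21; useful = 156; efficiency = 156/168 = 13/14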